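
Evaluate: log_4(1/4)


We need the exponent such that 4^? = 1/4
4^(-1) = 1/4^1 = 1/4
Therefore log_4(1/4) = -1

-1


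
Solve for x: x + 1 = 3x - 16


Starting with: x + 1 = 3x - 16
Move all x terms to left: (1 - 3)x = -16 - 1
Simplify: -2x = -17
Divide both sides by -2: x = 17/2

x = 17/2


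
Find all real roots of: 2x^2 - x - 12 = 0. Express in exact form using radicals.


Using the quadratic formula: x = (-b ± sqrt(b^2 - 4ac)) / (2a)
Here a = 2, b = -1, c = -12
Discriminant = b^2 - 4ac = (-1)^2 - 4(2)(-12) = 1 + 96 = 97
Since discriminant = 97 > 0, there are two real roots.
x = (1 ± sqrt(97)) / 4
Numerically: x ≈ 2.7122 or x ≈ -2.2122

x = (1 + sqrt(97)) / 4 or x = (1 - sqrt(97)) / 4


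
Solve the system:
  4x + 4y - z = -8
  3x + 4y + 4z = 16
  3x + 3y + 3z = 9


Using Cramer's rule. Expand each determinant along the first row.
D  = 4*[4*3 - 4*3] - 4*[3*3 - 4*3] + (-1)*[3*3 - 4*3]
  = 4*(0) - 4*(-3) + (-1)*(-3) = 15
Dx = (-8)*[4*3 - 4*3] - 4*[16*3 - 4*9] + (-1)*[16*3 - 4*9]
  = (-8)*(0) - 4*(12) + (-1)*(12) = -60
Dy = 4*[16*3 - 4*9] - (-8)*[3*3 - 4*3] + (-1)*[3*9 - 16*3]
  = 4*(12) - (-8)*(-3) + (-1)*(-21) = 45
Dz = 4*[4*9 - 16*3] - 4*[3*9 - 16*3] + (-8)*[3*3 - 4*3]
  = 4*(-12) - 4*(-21) + (-8)*(-3) = 60
x = Dx/D = -60/15 = -4, y = Dy/D = 45/15 = 3, z = Dz/D = 60/15 = 4
Check eq1: (4)(-4) + (4)(3) + (-1)(4) = -8 = -8 ✓
Check eq2: (3)(-4) + (4)(3) + (4)(4) = 16 = 16 ✓
Check eq3: (3)(-4) + (3)(3) + (3)(4) = 9 = 9 ✓

x = -4, y = 3, z = 4


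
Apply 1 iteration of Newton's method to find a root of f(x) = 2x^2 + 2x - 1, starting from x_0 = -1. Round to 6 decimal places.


Newton's method: x_(n+1) = x_n - f(x_n)/f'(x_n)
f(x) = 2x^2 + 2x - 1
f'(x) = 4x + 2

Iteration 1:
  f(-1.000000) = -1.000000
  f'(-1.000000) = -2.000000
  x_1 = -1.000000 - (-1.000000)/(-2.000000) = -1.500000

x_1 = -1.500000


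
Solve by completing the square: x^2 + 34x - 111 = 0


Start: x^2 + 34x - 111 = 0
Move constant: x^2 + 34x = 111
Half of 34 is 17, squared is 289
Add 289 to both sides: x^2 + 34x + 289 = 400
(x + 17)^2 = 400
x + 17 = ±20
x = -17 + 20 = 3 or x = -17 - 20 = -37

x = -37, x = 3


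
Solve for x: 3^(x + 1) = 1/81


Express both sides with the same base.
1/81 = 3^(-4)
Since the bases match, equate exponents: x + 1 = -4
So x = -4 - (1) = -5

x = -5


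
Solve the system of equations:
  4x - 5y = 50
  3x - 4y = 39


Using Cramer's rule:
Determinant D = (4)(-4) - (3)(-5) = -16 + 15 = -1
Dx = (50)(-4) - (39)(-5) = -200 + 195 = -5
Dy = (4)(39) - (3)(50) = 156 - 150 = 6
x = Dx/D = -5/-1 = 5
y = Dy/D = 6/-1 = -6

x = 5, y = -6


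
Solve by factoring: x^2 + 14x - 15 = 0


We need two numbers that multiply to -15 and add to 14.
Those numbers are 15 and -1 (since 15 * (-1) = -15 and 15 + (-1) = 14).
So x^2 + 14x - 15 = (x + 15)(x - 1) = 0
Setting each factor to zero: x = -15 or x = 1

x = -15, x = 1


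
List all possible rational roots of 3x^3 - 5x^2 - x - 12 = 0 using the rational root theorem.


Rational root theorem: possible roots are ±p/q where:
  p divides the constant term (-12): p ∈ {1, 2, 3, 4, 6, 12}
  q divides the leading coefficient (3): q ∈ {1, 3}

All possible rational roots: -12, -6, -4, -3, -2, -4/3, -1, -2/3, -1/3, 1/3, 2/3, 1, 4/3, 2, 3, 4, 6, 12

-12, -6, -4, -3, -2, -4/3, -1, -2/3, -1/3, 1/3, 2/3, 1, 4/3, 2, 3, 4, 6, 12


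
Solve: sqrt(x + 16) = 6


Square both sides: x + 16 = 6^2 = 36
x = 36 - 16 = 20
x = 20
Check: sqrt(1*20 + 16) = sqrt(36) = 6 ✓

x = 20


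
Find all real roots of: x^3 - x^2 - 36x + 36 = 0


Let p(x) = x^3 - x^2 - 36x + 36. By the rational root theorem (leading coefficient 1), any rational root is an integer divisor of 36: try ±1, ±2, ... in turn.
Test x = 1: value = 0 ✓, so (x - 1) is a factor.
Synthetic division by (x - 1): bring down 1; 1(1) - 1 = 0; 0(1) - 36 = -36; (-36)(1) + 36 = 0 → quotient x^2 - 36, remainder 0.
Solve the quadratic x^2 - 36 = 0: discriminant = 0^2 - 4(1)(-36) = 0 + 144 = 144.
sqrt(144) = 12, so x = (0 ± 12)/2: x = 6 or x = -6.

x = -6, x = 1, x = 6


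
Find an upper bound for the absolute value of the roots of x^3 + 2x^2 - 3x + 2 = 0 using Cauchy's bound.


Cauchy's bound: all roots r satisfy |r| <= 1 + max(|a_i/a_n|) for i = 0,...,n-1
where a_n is the leading coefficient.

Coefficients: [1, 2, -3, 2]
Leading coefficient a_n = 1
Ratios |a_i/a_n|: 2, 3, 2
Maximum ratio: 3
Cauchy's bound: |r| <= 1 + 3 = 4

Upper bound = 4


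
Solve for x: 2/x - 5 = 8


Subtract -5 from both sides: 2/x = 13
Multiply both sides by x: 2 = 13 * x
Divide by 13: x = 2/13

x = 2/13


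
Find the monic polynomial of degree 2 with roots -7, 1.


A monic polynomial with roots -7, 1 is:
p(x) = (x + 7)(x - 1)
After multiplying by (x + 7): x + 7
After multiplying by (x - 1): x^2 + 6x - 7

x^2 + 6x - 7


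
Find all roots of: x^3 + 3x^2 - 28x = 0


The constant term is 0, so x = 0 is a root. Factor out x:
  x^2 + 3x - 28 = 0
Solve the quadratic x^2 + 3x - 28 = 0: discriminant = 3^2 - 4(1)(-28) = 9 + 112 = 121.
sqrt(121) = 11, so x = (-3 ± 11)/2: x = 4 or x = -7.
Collecting all roots found:

x = -7, x = 0, x = 4


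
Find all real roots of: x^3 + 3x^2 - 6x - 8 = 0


Let p(x) = x^3 + 3x^2 - 6x - 8. By the rational root theorem (leading coefficient 1), any rational root is an integer divisor of 8: try ±1, ±2, ... in turn.
Test x = 1: value = -10 ≠ 0.
Test x = -1: value = 0 ✓, so (x + 1) is a factor.
Synthetic division by (x + 1): bring down 1; 1(-1) + 3 = 2; 2(-1) - 6 = -8; (-8)(-1) - 8 = 0 → quotient x^2 + 2x - 8, remainder 0.
Solve the quadratic x^2 + 2x - 8 = 0: discriminant = 2^2 - 4(1)(-8) = 4 + 32 = 36.
sqrt(36) = 6, so x = (-2 ± 6)/2: x = 2 or x = -4.

x = -4, x = -1, x = 2


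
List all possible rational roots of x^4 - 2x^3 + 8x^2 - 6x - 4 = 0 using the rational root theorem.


Rational root theorem: possible roots are ±p/q where:
  p divides the constant term (-4): p ∈ {1, 2, 4}
  q divides the leading coefficient (1): q ∈ {1}

All possible rational roots: -4, -2, -1, 1, 2, 4

-4, -2, -1, 1, 2, 4


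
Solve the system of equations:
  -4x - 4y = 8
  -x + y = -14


Using Cramer's rule:
Determinant D = (-4)(1) - (-1)(-4) = -4 - 4 = -8
Dx = (8)(1) - (-14)(-4) = 8 - 56 = -48
Dy = (-4)(-14) - (-1)(8) = 56 + 8 = 64
x = Dx/D = -48/-8 = 6
y = Dy/D = 64/-8 = -8

x = 6, y = -8


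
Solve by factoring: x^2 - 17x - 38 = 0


We need two numbers that multiply to -38 and add to -17.
Those numbers are 2 and -19 (since 2 * (-19) = -38 and 2 + (-19) = -17).
So x^2 - 17x - 38 = (x + 2)(x - 19) = 0
Setting each factor to zero: x = -2 or x = 19

x = -2, x = 19


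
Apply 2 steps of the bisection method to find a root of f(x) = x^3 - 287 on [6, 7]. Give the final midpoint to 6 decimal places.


f(x) = x^3 - 287
f(6) = -71 < 0
f(7) = 56 > 0

Step 1: midpoint = (6.000000 + 7.000000)/2 = 6.500000
  f(6.500000) = -12.375000
  f(mid) < 0, so root is in [6.500000, 7.000000]

Step 2: midpoint = (6.500000 + 7.000000)/2 = 6.750000
  f(6.750000) = 20.546875
  f(mid) > 0, so root is in [6.500000, 6.750000]

midpoint = 6.750000


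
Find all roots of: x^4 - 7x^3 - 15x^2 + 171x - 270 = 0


Let p(x) = x^4 - 7x^3 - 15x^2 + 171x - 270. By the rational root theorem (leading coefficient 1), any rational root is an integer divisor of 270: try ±1, ±2, ... in turn.
Test x = 1: value = -120 ≠ 0.
Test x = -1: value = -448 ≠ 0.
Test x = 2: value = -28 ≠ 0.
Test x = -2: value = -600 ≠ 0.
Test x = 3: value = 0 ✓, so (x - 3) is a factor.
Synthetic division by (x - 3): bring down 1; 1(3) - 7 = -4; (-4)(3) - 15 = -27; (-27)(3) + 171 = 90; 90(3) - 270 = 0 → quotient x^3 - 4x^2 - 27x + 90, remainder 0.
Continue with the quotient x^3 - 4x^2 - 27x + 90 (candidates must divide 90; re-test x = 3 first in case it repeats).
Test x = 3: value = 0 ✓, so (x - 3) is a factor.
Synthetic division by (x - 3): bring down 1; 1(3) - 4 = -1; (-1)(3) - 27 = -30; (-30)(3) + 90 = 0 → quotient x^2 - x - 30, remainder 0.
Solve the quadratic x^2 - x - 30 = 0: discriminant = (-1)^2 - 4(1)(-30) = 1 + 120 = 121.
sqrt(121) = 11, so x = (1 ± 11)/2: x = 6 or x = -5.
Collecting all roots found:

x = -5, x = 3 (multiplicity 2), x = 6


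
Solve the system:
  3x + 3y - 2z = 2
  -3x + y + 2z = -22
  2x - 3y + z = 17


Using Cramer's rule. Expand each determinant along the first row.
D  = 3*[1*1 - 2*(-3)] - 3*[(-3)*1 - 2*2] + (-2)*[(-3)*(-3) - 1*2]
  = 3*(7) - 3*(-7) + (-2)*(7) = 28
Dx = 2*[1*1 - 2*(-3)] - 3*[(-22)*1 - 2*17] + (-2)*[(-22)*(-3) - 1*17]
  = 2*(7) - 3*(-56) + (-2)*(49) = 84
Dy = 3*[(-22)*1 - 2*17] - 2*[(-3)*1 - 2*2] + (-2)*[(-3)*17 - (-22)*2]
  = 3*(-56) - 2*(-7) + (-2)*(-7) = -140
Dz = 3*[1*17 - (-22)*(-3)] - 3*[(-3)*17 - (-22)*2] + 2*[(-3)*(-3) - 1*2]
  = 3*(-49) - 3*(-7) + 2*(7) = -112
x = Dx/D = 84/28 = 3, y = Dy/D = -140/28 = -5, z = Dz/D = -112/28 = -4
Check eq1: (3)(3) + (3)(-5) + (-2)(-4) = 2 = 2 ✓
Check eq2: (-3)(3) + (1)(-5) + (2)(-4) = -22 = -22 ✓
Check eq3: (2)(3) + (-3)(-5) + (1)(-4) = 17 = 17 ✓

x = 3, y = -5, z = -4


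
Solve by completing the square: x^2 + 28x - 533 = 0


Start: x^2 + 28x - 533 = 0
Move constant: x^2 + 28x = 533
Half of 28 is 14, squared is 196
Add 196 to both sides: x^2 + 28x + 196 = 729
(x + 14)^2 = 729
x + 14 = ±27
x = -14 + 27 = 13 or x = -14 - 27 = -41

x = -41, x = 13


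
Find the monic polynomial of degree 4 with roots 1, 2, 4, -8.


A monic polynomial with roots 1, 2, 4, -8 is:
p(x) = (x - 1)(x - 2)(x - 4)(x + 8)
After multiplying by (x - 1): x - 1
After multiplying by (x - 2): x^2 - 3x + 2
After multiplying by (x - 4): x^3 - 7x^2 + 14x - 8
After multiplying by (x + 8): x^4 + x^3 - 42x^2 + 104x - 64

x^4 + x^3 - 42x^2 + 104x - 64


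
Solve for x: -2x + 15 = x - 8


Starting with: -2x + 15 = x - 8
Move all x terms to left: (-2 - 1)x = -8 - 15
Simplify: -3x = -23
Divide both sides by -3: x = 23/3

x = 23/3


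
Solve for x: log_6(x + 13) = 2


Convert to exponential form: x + 13 = 6^2 = 36
x = 36 - 13 = 23
Check: log_6(23 + 13) = log_6(36) = log_6(36) = 2 ✓

x = 23


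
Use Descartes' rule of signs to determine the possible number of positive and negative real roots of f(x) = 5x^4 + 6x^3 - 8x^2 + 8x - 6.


Descartes' rule of signs:

For positive roots, count sign changes in f(x) = 5x^4 + 6x^3 - 8x^2 + 8x - 6:
Signs of coefficients: +, +, -, +, -
Number of sign changes: 3
Possible positive real roots: 3, 1

For negative roots, examine f(-x) = 5x^4 - 6x^3 - 8x^2 - 8x - 6:
Signs of coefficients: +, -, -, -, -
Number of sign changes: 1
Possible negative real roots: 1

Positive roots: 3 or 1; Negative roots: 1


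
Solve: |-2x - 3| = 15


An absolute value equation |expr| = 15 gives two cases:
Case 1: -2x - 3 = 15
  -2x = 18, so x = -9
Case 2: -2x - 3 = -15
  -2x = -12, so x = 6

x = -9, x = 6


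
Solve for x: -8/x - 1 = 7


Subtract -1 from both sides: -8/x = 8
Multiply both sides by x: -8 = 8 * x
Divide by 8: x = -1

x = -1


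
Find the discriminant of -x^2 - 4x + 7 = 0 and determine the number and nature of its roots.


For ax^2 + bx + c = 0, discriminant D = b^2 - 4ac
Here a = -1, b = -4, c = 7
D = (-4)^2 - 4(-1)(7) = 16 + 28 = 44

D = 44 > 0 but not a perfect square
The equation has 2 distinct real irrational roots.

Discriminant = 44, 2 distinct real irrational roots


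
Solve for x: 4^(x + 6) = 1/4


Express both sides with the same base.
1/4 = 4^(-1)
Since the bases match, equate exponents: x + 6 = -1
So x = -1 - (6) = -7

x = -7


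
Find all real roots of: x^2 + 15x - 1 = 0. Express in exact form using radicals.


Using the quadratic formula: x = (-b ± sqrt(b^2 - 4ac)) / (2a)
Here a = 1, b = 15, c = -1
Discriminant = b^2 - 4ac = 15^2 - 4(1)(-1) = 225 + 4 = 229
Since discriminant = 229 > 0, there are two real roots.
x = (-15 ± sqrt(229)) / 2
Numerically: x ≈ 0.0664 or x ≈ -15.0664

x = (-15 + sqrt(229)) / 2 or x = (-15 - sqrt(229)) / 2


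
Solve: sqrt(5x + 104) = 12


Square both sides: 5x + 104 = 12^2 = 144
5x = 144 - 104 = 40
x = 8
Check: sqrt(5*8 + 104) = sqrt(144) = 12 ✓

x = 8


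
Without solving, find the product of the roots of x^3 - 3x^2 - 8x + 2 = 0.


By Vieta's formulas for x^3 + bx^2 + cx + d = 0:
  r1 + r2 + r3 = -b/a = 3
  r1*r2 + r1*r3 + r2*r3 = c/a = -8
  r1*r2*r3 = -d/a = -2


Product = -2


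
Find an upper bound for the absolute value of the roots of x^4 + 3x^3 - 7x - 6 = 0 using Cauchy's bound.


Cauchy's bound: all roots r satisfy |r| <= 1 + max(|a_i/a_n|) for i = 0,...,n-1
where a_n is the leading coefficient.

Coefficients: [1, 3, 0, -7, -6]
Leading coefficient a_n = 1
Ratios |a_i/a_n|: 3, 0, 7, 6
Maximum ratio: 7
Cauchy's bound: |r| <= 1 + 7 = 8

Upper bound = 8


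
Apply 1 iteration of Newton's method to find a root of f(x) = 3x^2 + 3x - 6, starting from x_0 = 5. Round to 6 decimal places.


Newton's method: x_(n+1) = x_n - f(x_n)/f'(x_n)
f(x) = 3x^2 + 3x - 6
f'(x) = 6x + 3

Iteration 1:
  f(5.000000) = 84.000000
  f'(5.000000) = 33.000000
  x_1 = 5.000000 - (84.000000)/(33.000000) = 2.454545

x_1 = 2.454545


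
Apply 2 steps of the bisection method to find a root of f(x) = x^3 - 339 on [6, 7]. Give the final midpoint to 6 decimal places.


f(x) = x^3 - 339
f(6) = -123 < 0
f(7) = 4 > 0

Step 1: midpoint = (6.000000 + 7.000000)/2 = 6.500000
  f(6.500000) = -64.375000
  f(mid) < 0, so root is in [6.500000, 7.000000]

Step 2: midpoint = (6.500000 + 7.000000)/2 = 6.750000
  f(6.750000) = -31.453125
  f(mid) < 0, so root is in [6.750000, 7.000000]

midpoint = 6.750000


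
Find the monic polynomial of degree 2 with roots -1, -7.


A monic polynomial with roots -1, -7 is:
p(x) = (x + 1)(x + 7)
After multiplying by (x + 1): x + 1
After multiplying by (x + 7): x^2 + 8x + 7

x^2 + 8x + 7


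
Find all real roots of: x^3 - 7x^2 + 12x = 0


The constant term is 0, so x = 0 is a root. Factor out x:
  x(x^2 - 7x + 12) = 0
Solve the quadratic x^2 - 7x + 12 = 0: discriminant = (-7)^2 - 4(1)(12) = 49 - 48 = 1.
sqrt(1) = 1, so x = (7 ± 1)/2: x = 4 or x = 3.

x = 0, x = 3, x = 4


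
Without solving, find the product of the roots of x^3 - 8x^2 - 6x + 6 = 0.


By Vieta's formulas for x^3 + bx^2 + cx + d = 0:
  r1 + r2 + r3 = -b/a = 8
  r1*r2 + r1*r3 + r2*r3 = c/a = -6
  r1*r2*r3 = -d/a = -6


Product = -6


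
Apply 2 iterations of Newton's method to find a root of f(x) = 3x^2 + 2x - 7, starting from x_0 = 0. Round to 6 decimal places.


Newton's method: x_(n+1) = x_n - f(x_n)/f'(x_n)
f(x) = 3x^2 + 2x - 7
f'(x) = 6x + 2

Iteration 1:
  f(0.000000) = -7.000000
  f'(0.000000) = 2.000000
  x_1 = 0.000000 - (-7.000000)/(2.000000) = 3.500000

Iteration 2:
  f(3.500000) = 36.750000
  f'(3.500000) = 23.000000
  x_2 = 3.500000 - (36.750000)/(23.000000) = 1.902174

x_2 = 1.902174


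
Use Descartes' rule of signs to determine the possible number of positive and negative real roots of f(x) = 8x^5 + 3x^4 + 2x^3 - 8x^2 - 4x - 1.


Descartes' rule of signs:

For positive roots, count sign changes in f(x) = 8x^5 + 3x^4 + 2x^3 - 8x^2 - 4x - 1:
Signs of coefficients: +, +, +, -, -, -
Number of sign changes: 1
Possible positive real roots: 1

For negative roots, examine f(-x) = -8x^5 + 3x^4 - 2x^3 - 8x^2 + 4x - 1:
Signs of coefficients: -, +, -, -, +, -
Number of sign changes: 4
Possible negative real roots: 4, 2, 0

Positive roots: 1; Negative roots: 4 or 2 or 0


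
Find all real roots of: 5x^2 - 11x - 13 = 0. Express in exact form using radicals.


Using the quadratic formula: x = (-b ± sqrt(b^2 - 4ac)) / (2a)
Here a = 5, b = -11, c = -13
Discriminant = b^2 - 4ac = (-11)^2 - 4(5)(-13) = 121 + 260 = 381
Since discriminant = 381 > 0, there are two real roots.
x = (11 ± sqrt(381)) / 10
Numerically: x ≈ 3.0519 or x ≈ -0.8519

x = (11 + sqrt(381)) / 10 or x = (11 - sqrt(381)) / 10


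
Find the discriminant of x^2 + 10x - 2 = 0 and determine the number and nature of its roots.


For ax^2 + bx + c = 0, discriminant D = b^2 - 4ac
Here a = 1, b = 10, c = -2
D = (10)^2 - 4(1)(-2) = 100 + 8 = 108

D = 108 > 0 but not a perfect square
The equation has 2 distinct real irrational roots.

Discriminant = 108, 2 distinct real irrational roots


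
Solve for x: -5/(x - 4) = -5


Multiply both sides by (x - 4): -5 = -5(x - 4)
Distribute: -5 = -5x + 20
-5x = -5 - 20 = -25
x = 5

x = 5


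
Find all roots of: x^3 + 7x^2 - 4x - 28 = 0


Let p(x) = x^3 + 7x^2 - 4x - 28. By the rational root theorem (leading coefficient 1), any rational root is an integer divisor of 28: try ±1, ±2, ... in turn.
Test x = 1: value = -24 ≠ 0.
Test x = -1: value = -18 ≠ 0.
Test x = 2: value = 0 ✓, so (x - 2) is a factor.
Synthetic division by (x - 2): bring down 1; 1(2) + 7 = 9; 9(2) - 4 = 14; 14(2) - 28 = 0 → quotient x^2 + 9x + 14, remainder 0.
Solve the quadratic x^2 + 9x + 14 = 0: discriminant = 9^2 - 4(1)(14) = 81 - 56 = 25.
sqrt(25) = 5, so x = (-9 ± 5)/2: x = -2 or x = -7.
Collecting all roots found:

x = -7, x = -2, x = 2


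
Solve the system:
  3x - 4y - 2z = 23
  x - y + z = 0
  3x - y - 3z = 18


Using Cramer's rule. Expand each determinant along the first row.
D  = 3*[(-1)*(-3) - 1*(-1)] - (-4)*[1*(-3) - 1*3] + (-2)*[1*(-1) - (-1)*3]
  = 3*(4) - (-4)*(-6) + (-2)*(2) = -16
Dx = 23*[(-1)*(-3) - 1*(-1)] - (-4)*[0*(-3) - 1*18] + (-2)*[0*(-1) - (-1)*18]
  = 23*(4) - (-4)*(-18) + (-2)*(18) = -16
Dy = 3*[0*(-3) - 1*18] - 23*[1*(-3) - 1*3] + (-2)*[1*18 - 0*3]
  = 3*(-18) - 23*(-6) + (-2)*(18) = 48
Dz = 3*[(-1)*18 - 0*(-1)] - (-4)*[1*18 - 0*3] + 23*[1*(-1) - (-1)*3]
  = 3*(-18) - (-4)*(18) + 23*(2) = 64
x = Dx/D = -16/-16 = 1, y = Dy/D = 48/-16 = -3, z = Dz/D = 64/-16 = -4
Check eq1: (3)(1) + (-4)(-3) + (-2)(-4) = 23 = 23 ✓
Check eq2: (1)(1) + (-1)(-3) + (1)(-4) = 0 = 0 ✓
Check eq3: (3)(1) + (-1)(-3) + (-3)(-4) = 18 = 18 ✓

x = 1, y = -3, z = -4


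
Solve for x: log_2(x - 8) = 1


Convert to exponential form: x - 8 = 2^1 = 2
x = 2 + 8 = 10
Check: log_2(10 - 8) = log_2(2) = log_2(2) = 1 ✓

x = 10


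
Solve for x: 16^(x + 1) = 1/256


Express both sides with the same base.
1/256 = 16^(-2)
Since the bases match, equate exponents: x + 1 = -2
So x = -2 - (1) = -3

x = -3


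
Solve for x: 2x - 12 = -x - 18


Starting with: 2x - 12 = -x - 18
Move all x terms to left: (2 + 1)x = -18 + 12
Simplify: 3x = -6
Divide both sides by 3: x = -2

x = -2


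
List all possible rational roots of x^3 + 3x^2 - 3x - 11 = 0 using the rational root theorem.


Rational root theorem: possible roots are ±p/q where:
  p divides the constant term (-11): p ∈ {1, 11}
  q divides the leading coefficient (1): q ∈ {1}

All possible rational roots: -11, -1, 1, 11

-11, -1, 1, 11


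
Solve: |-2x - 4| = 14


An absolute value equation |expr| = 14 gives two cases:
Case 1: -2x - 4 = 14
  -2x = 18, so x = -9
Case 2: -2x - 4 = -14
  -2x = -10, so x = 5

x = -9, x = 5


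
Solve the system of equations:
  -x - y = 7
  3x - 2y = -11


Using Cramer's rule:
Determinant D = (-1)(-2) - (3)(-1) = 2 + 3 = 5
Dx = (7)(-2) - (-11)(-1) = -14 - 11 = -25
Dy = (-1)(-11) - (3)(7) = 11 - 21 = -10
x = Dx/D = -25/5 = -5
y = Dy/D = -10/5 = -2

x = -5, y = -2


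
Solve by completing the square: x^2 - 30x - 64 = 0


Start: x^2 - 30x - 64 = 0
Move constant: x^2 - 30x = 64
Half of -30 is -15, squared is 225
Add 225 to both sides: x^2 - 30x + 225 = 289
(x - 15)^2 = 289
x - 15 = ±17
x = 15 + 17 = 32 or x = 15 - 17 = -2

x = -2, x = 32


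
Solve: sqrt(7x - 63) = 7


Square both sides: 7x - 63 = 7^2 = 49
7x = 49 + 63 = 112
x = 16
Check: sqrt(7*16 - 63) = sqrt(49) = 7 ✓

x = 16


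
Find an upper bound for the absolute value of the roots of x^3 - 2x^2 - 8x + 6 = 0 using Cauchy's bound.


Cauchy's bound: all roots r satisfy |r| <= 1 + max(|a_i/a_n|) for i = 0,...,n-1
where a_n is the leading coefficient.

Coefficients: [1, -2, -8, 6]
Leading coefficient a_n = 1
Ratios |a_i/a_n|: 2, 8, 6
Maximum ratio: 8
Cauchy's bound: |r| <= 1 + 8 = 9

Upper bound = 9


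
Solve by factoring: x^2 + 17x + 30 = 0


We need two numbers that multiply to 30 and add to 17.
Those numbers are 2 and 15 (since 2 * 15 = 30 and 2 + 15 = 17).
So x^2 + 17x + 30 = (x + 2)(x + 15) = 0
Setting each factor to zero: x = -2 or x = -15

x = -15, x = -2


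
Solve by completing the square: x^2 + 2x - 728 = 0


Start: x^2 + 2x - 728 = 0
Move constant: x^2 + 2x = 728
Half of 2 is 1, squared is 1
Add 1 to both sides: x^2 + 2x + 1 = 729
(x + 1)^2 = 729
x + 1 = ±27
x = -1 + 27 = 26 or x = -1 - 27 = -28

x = -28, x = 26


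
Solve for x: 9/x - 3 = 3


Subtract -3 from both sides: 9/x = 6
Multiply both sides by x: 9 = 6 * x
Divide by 6: x = 3/2

x = 3/2


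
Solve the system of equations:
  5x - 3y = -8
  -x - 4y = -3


Using Cramer's rule:
Determinant D = (5)(-4) - (-1)(-3) = -20 - 3 = -23
Dx = (-8)(-4) - (-3)(-3) = 32 - 9 = 23
Dy = (5)(-3) - (-1)(-8) = -15 - 8 = -23
x = Dx/D = 23/-23 = -1
y = Dy/D = -23/-23 = 1

x = -1, y = 1


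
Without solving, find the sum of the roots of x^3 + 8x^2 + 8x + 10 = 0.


By Vieta's formulas for x^3 + bx^2 + cx + d = 0:
  r1 + r2 + r3 = -b/a = -8
  r1*r2 + r1*r3 + r2*r3 = c/a = 8
  r1*r2*r3 = -d/a = -10


Sum = -8


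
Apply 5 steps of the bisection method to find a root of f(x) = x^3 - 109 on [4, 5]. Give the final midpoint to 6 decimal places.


f(x) = x^3 - 109
f(4) = -45 < 0
f(5) = 16 > 0

Step 1: midpoint = (4.000000 + 5.000000)/2 = 4.500000
  f(4.500000) = -17.875000
  f(mid) < 0, so root is in [4.500000, 5.000000]

Step 2: midpoint = (4.500000 + 5.000000)/2 = 4.750000
  f(4.750000) = -1.828125
  f(mid) < 0, so root is in [4.750000, 5.000000]

Step 3: midpoint = (4.750000 + 5.000000)/2 = 4.875000
  f(4.875000) = 6.857422
  f(mid) > 0, so root is in [4.750000, 4.875000]

Step 4: midpoint = (4.750000 + 4.875000)/2 = 4.812500
  f(4.812500) = 2.458252
  f(mid) > 0, so root is in [4.750000, 4.812500]

Step 5: midpoint = (4.750000 + 4.812500)/2 = 4.781250
  f(4.781250) = 0.301056
  f(mid) > 0, so root is in [4.750000, 4.781250]

midpoint = 4.781250


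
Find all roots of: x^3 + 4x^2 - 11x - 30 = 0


Let p(x) = x^3 + 4x^2 - 11x - 30. By the rational root theorem (leading coefficient 1), any rational root is an integer divisor of 30: try ±1, ±2, ... in turn.
Test x = 1: value = -36 ≠ 0.
Test x = -1: value = -16 ≠ 0.
Test x = 2: value = -28 ≠ 0.
Test x = -2: value = 0 ✓, so (x + 2) is a factor.
Synthetic division by (x + 2): bring down 1; 1(-2) + 4 = 2; 2(-2) - 11 = -15; (-15)(-2) - 30 = 0 → quotient x^2 + 2x - 15, remainder 0.
Solve the quadratic x^2 + 2x - 15 = 0: discriminant = 2^2 - 4(1)(-15) = 4 + 60 = 64.
sqrt(64) = 8, so x = (-2 ± 8)/2: x = 3 or x = -5.
Collecting all roots found:

x = -5, x = -2, x = 3


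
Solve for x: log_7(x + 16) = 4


Convert to exponential form: x + 16 = 7^4 = 2401
x = 2401 - 16 = 2385
Check: log_7(2385 + 16) = log_7(2401) = log_7(2401) = 4 ✓

x = 2385


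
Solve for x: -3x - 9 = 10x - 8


Starting with: -3x - 9 = 10x - 8
Move all x terms to left: (-3 - 10)x = -8 + 9
Simplify: -13x = 1
Divide both sides by -13: x = -1/13

x = -1/13


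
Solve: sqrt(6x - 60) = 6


Square both sides: 6x - 60 = 6^2 = 36
6x = 36 + 60 = 96
x = 16
Check: sqrt(6*16 - 60) = sqrt(36) = 6 ✓

x = 16


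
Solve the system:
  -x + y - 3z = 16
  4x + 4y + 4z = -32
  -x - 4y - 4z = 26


Using Cramer's rule. Expand each determinant along the first row.
D  = (-1)*[4*(-4) - 4*(-4)] - 1*[4*(-4) - 4*(-1)] + (-3)*[4*(-4) - 4*(-1)]
  = (-1)*(0) - 1*(-12) + (-3)*(-12) = 48
Dx = 16*[4*(-4) - 4*(-4)] - 1*[(-32)*(-4) - 4*26] + (-3)*[(-32)*(-4) - 4*26]
  = 16*(0) - 1*(24) + (-3)*(24) = -96
Dy = (-1)*[(-32)*(-4) - 4*26] - 16*[4*(-4) - 4*(-1)] + (-3)*[4*26 - (-32)*(-1)]
  = (-1)*(24) - 16*(-12) + (-3)*(72) = -48
Dz = (-1)*[4*26 - (-32)*(-4)] - 1*[4*26 - (-32)*(-1)] + 16*[4*(-4) - 4*(-1)]
  = (-1)*(-24) - 1*(72) + 16*(-12) = -240
x = Dx/D = -96/48 = -2, y = Dy/D = -48/48 = -1, z = Dz/D = -240/48 = -5
Check eq1: (-1)(-2) + (1)(-1) + (-3)(-5) = 16 = 16 ✓
Check eq2: (4)(-2) + (4)(-1) + (4)(-5) = -32 = -32 ✓
Check eq3: (-1)(-2) + (-4)(-1) + (-4)(-5) = 26 = 26 ✓

x = -2, y = -1, z = -5


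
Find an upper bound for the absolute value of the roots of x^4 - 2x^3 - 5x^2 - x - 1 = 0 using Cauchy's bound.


Cauchy's bound: all roots r satisfy |r| <= 1 + max(|a_i/a_n|) for i = 0,...,n-1
where a_n is the leading coefficient.

Coefficients: [1, -2, -5, -1, -1]
Leading coefficient a_n = 1
Ratios |a_i/a_n|: 2, 5, 1, 1
Maximum ratio: 5
Cauchy's bound: |r| <= 1 + 5 = 6

Upper bound = 6


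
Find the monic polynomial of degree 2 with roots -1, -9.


A monic polynomial with roots -1, -9 is:
p(x) = (x + 1)(x + 9)
After multiplying by (x + 1): x + 1
After multiplying by (x + 9): x^2 + 10x + 9

x^2 + 10x + 9


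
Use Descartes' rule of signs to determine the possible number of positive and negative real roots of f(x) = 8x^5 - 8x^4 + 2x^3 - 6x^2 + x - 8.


Descartes' rule of signs:

For positive roots, count sign changes in f(x) = 8x^5 - 8x^4 + 2x^3 - 6x^2 + x - 8:
Signs of coefficients: +, -, +, -, +, -
Number of sign changes: 5
Possible positive real roots: 5, 3, 1

For negative roots, examine f(-x) = -8x^5 - 8x^4 - 2x^3 - 6x^2 - x - 8:
Signs of coefficients: -, -, -, -, -, -
Number of sign changes: 0
Possible negative real roots: 0

Positive roots: 5 or 3 or 1; Negative roots: 0


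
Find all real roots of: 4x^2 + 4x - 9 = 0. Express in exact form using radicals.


Using the quadratic formula: x = (-b ± sqrt(b^2 - 4ac)) / (2a)
Here a = 4, b = 4, c = -9
Discriminant = b^2 - 4ac = 4^2 - 4(4)(-9) = 16 + 144 = 160
Since discriminant = 160 > 0, there are two real roots.
x = (-4 ± 4*sqrt(10)) / 8
Simplifying: x = (-1 ± sqrt(10)) / 2
Numerically: x ≈ 1.0811 or x ≈ -2.0811

x = (-1 + sqrt(10)) / 2 or x = (-1 - sqrt(10)) / 2


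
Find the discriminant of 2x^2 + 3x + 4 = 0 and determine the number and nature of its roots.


For ax^2 + bx + c = 0, discriminant D = b^2 - 4ac
Here a = 2, b = 3, c = 4
D = (3)^2 - 4(2)(4) = 9 - 32 = -23

D = -23 < 0
The equation has no real roots (2 complex conjugate roots).

Discriminant = -23, no real roots (2 complex conjugate roots)


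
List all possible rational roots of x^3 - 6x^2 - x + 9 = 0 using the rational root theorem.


Rational root theorem: possible roots are ±p/q where:
  p divides the constant term (9): p ∈ {1, 3, 9}
  q divides the leading coefficient (1): q ∈ {1}

All possible rational roots: -9, -3, -1, 1, 3, 9

-9, -3, -1, 1, 3, 9


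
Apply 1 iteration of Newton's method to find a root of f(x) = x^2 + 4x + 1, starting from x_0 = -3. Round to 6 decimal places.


Newton's method: x_(n+1) = x_n - f(x_n)/f'(x_n)
f(x) = x^2 + 4x + 1
f'(x) = 2x + 4

Iteration 1:
  f(-3.000000) = -2.000000
  f'(-3.000000) = -2.000000
  x_1 = -3.000000 - (-2.000000)/(-2.000000) = -4.000000

x_1 = -4.000000


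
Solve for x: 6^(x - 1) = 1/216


Express both sides with the same base.
1/216 = 6^(-3)
Since the bases match, equate exponents: x - 1 = -3
So x = -3 - (-1) = -2

x = -2


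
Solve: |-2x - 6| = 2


An absolute value equation |expr| = 2 gives two cases:
Case 1: -2x - 6 = 2
  -2x = 8, so x = -4
Case 2: -2x - 6 = -2
  -2x = 4, so x = -2

x = -4, x = -2


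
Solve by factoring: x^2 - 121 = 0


We need two numbers that multiply to -121 and add to 0.
Those numbers are -11 and 11 (since (-11) * 11 = -121 and (-11) + 11 = 0).
So x^2 - 121 = (x - 11)(x + 11) = 0
Setting each factor to zero: x = 11 or x = -11

x = -11, x = 11


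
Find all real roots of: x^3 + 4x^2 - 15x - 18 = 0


Let p(x) = x^3 + 4x^2 - 15x - 18. By the rational root theorem (leading coefficient 1), any rational root is an integer divisor of 18: try ±1, ±2, ... in turn.
Test x = 1: value = -28 ≠ 0.
Test x = -1: value = 0 ✓, so (x + 1) is a factor.
Synthetic division by (x + 1): bring down 1; 1(-1) + 4 = 3; 3(-1) - 15 = -18; (-18)(-1) - 18 = 0 → quotient x^2 + 3x - 18, remainder 0.
Solve the quadratic x^2 + 3x - 18 = 0: discriminant = 3^2 - 4(1)(-18) = 9 + 72 = 81.
sqrt(81) = 9, so x = (-3 ± 9)/2: x = 3 or x = -6.

x = -6, x = -1, x = 3


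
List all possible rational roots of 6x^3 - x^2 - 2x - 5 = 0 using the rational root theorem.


Rational root theorem: possible roots are ±p/q where:
  p divides the constant term (-5): p ∈ {1, 5}
  q divides the leading coefficient (6): q ∈ {1, 2, 3, 6}

All possible rational roots: -5, -5/2, -5/3, -1, -5/6, -1/2, -1/3, -1/6, 1/6, 1/3, 1/2, 5/6, 1, 5/3, 5/2, 5

-5, -5/2, -5/3, -1, -5/6, -1/2, -1/3, -1/6, 1/6, 1/3, 1/2, 5/6, 1, 5/3, 5/2, 5


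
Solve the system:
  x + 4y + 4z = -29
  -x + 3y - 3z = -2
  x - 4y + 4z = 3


Using Cramer's rule. Expand each determinant along the first row.
D  = 1*[3*4 - (-3)*(-4)] - 4*[(-1)*4 - (-3)*1] + 4*[(-1)*(-4) - 3*1]
  = 1*(0) - 4*(-1) + 4*(1) = 8
Dx = (-29)*[3*4 - (-3)*(-4)] - 4*[(-2)*4 - (-3)*3] + 4*[(-2)*(-4) - 3*3]
  = (-29)*(0) - 4*(1) + 4*(-1) = -8
Dy = 1*[(-2)*4 - (-3)*3] - (-29)*[(-1)*4 - (-3)*1] + 4*[(-1)*3 - (-2)*1]
  = 1*(1) - (-29)*(-1) + 4*(-1) = -32
Dz = 1*[3*3 - (-2)*(-4)] - 4*[(-1)*3 - (-2)*1] + (-29)*[(-1)*(-4) - 3*1]
  = 1*(1) - 4*(-1) + (-29)*(1) = -24
x = Dx/D = -8/8 = -1, y = Dy/D = -32/8 = -4, z = Dz/D = -24/8 = -3
Check eq1: (1)(-1) + (4)(-4) + (4)(-3) = -29 = -29 ✓
Check eq2: (-1)(-1) + (3)(-4) + (-3)(-3) = -2 = -2 ✓
Check eq3: (1)(-1) + (-4)(-4) + (4)(-3) = 3 = 3 ✓

x = -1, y = -4, z = -3


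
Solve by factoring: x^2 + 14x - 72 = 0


We need two numbers that multiply to -72 and add to 14.
Those numbers are -4 and 18 (since (-4) * 18 = -72 and (-4) + 18 = 14).
So x^2 + 14x - 72 = (x - 4)(x + 18) = 0
Setting each factor to zero: x = 4 or x = -18

x = -18, x = 4


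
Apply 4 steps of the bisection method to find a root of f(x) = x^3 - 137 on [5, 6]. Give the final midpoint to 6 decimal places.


f(x) = x^3 - 137
f(5) = -12 < 0
f(6) = 79 > 0

Step 1: midpoint = (5.000000 + 6.000000)/2 = 5.500000
  f(5.500000) = 29.375000
  f(mid) > 0, so root is in [5.000000, 5.500000]

Step 2: midpoint = (5.000000 + 5.500000)/2 = 5.250000
  f(5.250000) = 7.703125
  f(mid) > 0, so root is in [5.000000, 5.250000]

Step 3: midpoint = (5.000000 + 5.250000)/2 = 5.125000
  f(5.125000) = -2.388672
  f(mid) < 0, so root is in [5.125000, 5.250000]

Step 4: midpoint = (5.125000 + 5.250000)/2 = 5.187500
  f(5.187500) = 2.596436
  f(mid) > 0, so root is in [5.125000, 5.187500]

midpoint = 5.187500


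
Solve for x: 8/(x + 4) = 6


Multiply both sides by (x + 4): 8 = 6(x + 4)
Distribute: 8 = 6x + 24
6x = 8 - 24 = -16
x = -8/3

x = -8/3


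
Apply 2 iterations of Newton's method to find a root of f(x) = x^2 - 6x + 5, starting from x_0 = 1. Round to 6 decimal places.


Newton's method: x_(n+1) = x_n - f(x_n)/f'(x_n)
f(x) = x^2 - 6x + 5
f'(x) = 2x - 6

Iteration 1:
  f(1.000000) = 0.000000
  f'(1.000000) = -4.000000
  x_1 = 1.000000 - (0.000000)/(-4.000000) = 1.000000

Iteration 2:
  f(1.000000) = 0.000000
  f'(1.000000) = -4.000000
  x_2 = 1.000000 - (0.000000)/(-4.000000) = 1.000000

x_2 = 1.000000


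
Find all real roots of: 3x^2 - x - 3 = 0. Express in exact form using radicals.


Using the quadratic formula: x = (-b ± sqrt(b^2 - 4ac)) / (2a)
Here a = 3, b = -1, c = -3
Discriminant = b^2 - 4ac = (-1)^2 - 4(3)(-3) = 1 + 36 = 37
Since discriminant = 37 > 0, there are two real roots.
x = (1 ± sqrt(37)) / 6
Numerically: x ≈ 1.1805 or x ≈ -0.8471

x = (1 + sqrt(37)) / 6 or x = (1 - sqrt(37)) / 6


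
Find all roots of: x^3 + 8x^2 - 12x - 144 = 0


Let p(x) = x^3 + 8x^2 - 12x - 144. By the rational root theorem (leading coefficient 1), any rational root is an integer divisor of 144: try ±1, ±2, ... in turn.
Test x = 1: value = -147 ≠ 0.
Test x = -1: value = -125 ≠ 0.
Test x = 2: value = -128 ≠ 0.
Test x = -2: value = -96 ≠ 0.
Test x = 3: value = -81 ≠ 0.
Test x = -3: value = -63 ≠ 0.
Test x = 4: value = 0 ✓, so (x - 4) is a factor.
Synthetic division by (x - 4): bring down 1; 1(4) + 8 = 12; 12(4) - 12 = 36; 36(4) - 144 = 0 → quotient x^2 + 12x + 36, remainder 0.
Solve the quadratic x^2 + 12x + 36 = 0: discriminant = 12^2 - 4(1)(36) = 144 - 144 = 0.
Discriminant = 0, so a double root: x = -12/2 = -6.
Collecting all roots found:

x = -6 (multiplicity 2), x = 4


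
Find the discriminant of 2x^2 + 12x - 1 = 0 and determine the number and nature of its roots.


For ax^2 + bx + c = 0, discriminant D = b^2 - 4ac
Here a = 2, b = 12, c = -1
D = (12)^2 - 4(2)(-1) = 144 + 8 = 152

D = 152 > 0 but not a perfect square
The equation has 2 distinct real irrational roots.

Discriminant = 152, 2 distinct real irrational roots


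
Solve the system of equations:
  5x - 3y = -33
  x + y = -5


Using Cramer's rule:
Determinant D = (5)(1) - (1)(-3) = 5 + 3 = 8
Dx = (-33)(1) - (-5)(-3) = -33 - 15 = -48
Dy = (5)(-5) - (1)(-33) = -25 + 33 = 8
x = Dx/D = -48/8 = -6
y = Dy/D = 8/8 = 1

x = -6, y = 1


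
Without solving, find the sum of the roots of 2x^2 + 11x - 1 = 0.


By Vieta's formulas for ax^2 + bx + c = 0:
  Sum of roots = -b/a
  Product of roots = c/a

Here a = 2, b = 11, c = -1
Sum = -(11)/2 = -11/2
Product = -1/2 = -1/2

Sum = -11/2


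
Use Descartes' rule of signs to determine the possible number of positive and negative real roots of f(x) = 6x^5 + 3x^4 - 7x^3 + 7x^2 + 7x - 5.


Descartes' rule of signs:

For positive roots, count sign changes in f(x) = 6x^5 + 3x^4 - 7x^3 + 7x^2 + 7x - 5:
Signs of coefficients: +, +, -, +, +, -
Number of sign changes: 3
Possible positive real roots: 3, 1

For negative roots, examine f(-x) = -6x^5 + 3x^4 + 7x^3 + 7x^2 - 7x - 5:
Signs of coefficients: -, +, +, +, -, -
Number of sign changes: 2
Possible negative real roots: 2, 0

Positive roots: 3 or 1; Negative roots: 2 or 0


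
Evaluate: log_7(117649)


We need the exponent such that 7^? = 117649
7^6 = 117649
Therefore log_7(117649) = 6

6


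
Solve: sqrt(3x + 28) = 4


Square both sides: 3x + 28 = 4^2 = 16
3x = 16 - 28 = -12
x = -4
Check: sqrt(3*(-4) + 28) = sqrt(16) = 4 ✓

x = -4


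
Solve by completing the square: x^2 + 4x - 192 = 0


Start: x^2 + 4x - 192 = 0
Move constant: x^2 + 4x = 192
Half of 4 is 2, squared is 4
Add 4 to both sides: x^2 + 4x + 4 = 196
(x + 2)^2 = 196
x + 2 = ±14
x = -2 + 14 = 12 or x = -2 - 14 = -16

x = -16, x = 12


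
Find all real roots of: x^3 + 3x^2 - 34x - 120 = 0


Let p(x) = x^3 + 3x^2 - 34x - 120. By the rational root theorem (leading coefficient 1), any rational root is an integer divisor of 120: try ±1, ±2, ... in turn.
Test x = 1: value = -150 ≠ 0.
Test x = -1: value = -84 ≠ 0.
Test x = 2: value = -168 ≠ 0.
Test x = -2: value = -48 ≠ 0.
Test x = 3: value = -168 ≠ 0.
Test x = -3: value = -18 ≠ 0.
Test x = 4: value = -144 ≠ 0.
Test x = -4: value = 0 ✓, so (x + 4) is a factor.
Synthetic division by (x + 4): bring down 1; 1(-4) + 3 = -1; (-1)(-4) - 34 = -30; (-30)(-4) - 120 = 0 → quotient x^2 - x - 30, remainder 0.
Solve the quadratic x^2 - x - 30 = 0: discriminant = (-1)^2 - 4(1)(-30) = 1 + 120 = 121.
sqrt(121) = 11, so x = (1 ± 11)/2: x = 6 or x = -5.

x = -5, x = -4, x = 6


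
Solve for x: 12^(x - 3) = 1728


Express both sides with the same base.
1728 = 12^3
Since the bases match, equate exponents: x - 3 = 3
So x = 3 - (-3) = 6

x = 6


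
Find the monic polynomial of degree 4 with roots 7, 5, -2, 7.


A monic polynomial with roots 7, 5, -2, 7 is:
p(x) = (x - 7)(x - 5)(x + 2)(x - 7)
After multiplying by (x - 7): x - 7
After multiplying by (x - 5): x^2 - 12x + 35
After multiplying by (x + 2): x^3 - 10x^2 + 11x + 70
After multiplying by (x - 7): x^4 - 17x^3 + 81x^2 - 7x - 490

x^4 - 17x^3 + 81x^2 - 7x - 490


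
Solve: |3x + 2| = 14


An absolute value equation |expr| = 14 gives two cases:
Case 1: 3x + 2 = 14
  3x = 12, so x = 4
Case 2: 3x + 2 = -14
  3x = -16, so x = -16/3

x = -16/3, x = 4


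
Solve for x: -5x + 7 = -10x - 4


Starting with: -5x + 7 = -10x - 4
Move all x terms to left: (-5 + 10)x = -4 - 7
Simplify: 5x = -11
Divide both sides by 5: x = -11/5

x = -11/5


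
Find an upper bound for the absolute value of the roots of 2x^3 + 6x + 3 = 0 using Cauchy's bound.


Cauchy's bound: all roots r satisfy |r| <= 1 + max(|a_i/a_n|) for i = 0,...,n-1
where a_n is the leading coefficient.

Coefficients: [2, 0, 6, 3]
Leading coefficient a_n = 2
Ratios |a_i/a_n|: 0, 3, 3/2
Maximum ratio: 3
Cauchy's bound: |r| <= 1 + 3 = 4

Upper bound = 4


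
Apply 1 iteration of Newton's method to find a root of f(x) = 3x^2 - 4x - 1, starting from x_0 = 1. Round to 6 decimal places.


Newton's method: x_(n+1) = x_n - f(x_n)/f'(x_n)
f(x) = 3x^2 - 4x - 1
f'(x) = 6x - 4

Iteration 1:
  f(1.000000) = -2.000000
  f'(1.000000) = 2.000000
  x_1 = 1.000000 - (-2.000000)/(2.000000) = 2.000000

x_1 = 2.000000


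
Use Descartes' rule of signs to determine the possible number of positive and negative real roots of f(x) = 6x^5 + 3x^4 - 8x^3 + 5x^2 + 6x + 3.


Descartes' rule of signs:

For positive roots, count sign changes in f(x) = 6x^5 + 3x^4 - 8x^3 + 5x^2 + 6x + 3:
Signs of coefficients: +, +, -, +, +, +
Number of sign changes: 2
Possible positive real roots: 2, 0

For negative roots, examine f(-x) = -6x^5 + 3x^4 + 8x^3 + 5x^2 - 6x + 3:
Signs of coefficients: -, +, +, +, -, +
Number of sign changes: 3
Possible negative real roots: 3, 1

Positive roots: 2 or 0; Negative roots: 3 or 1


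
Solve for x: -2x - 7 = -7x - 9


Starting with: -2x - 7 = -7x - 9
Move all x terms to left: (-2 + 7)x = -9 + 7
Simplify: 5x = -2
Divide both sides by 5: x = -2/5

x = -2/5


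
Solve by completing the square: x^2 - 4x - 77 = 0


Start: x^2 - 4x - 77 = 0
Move constant: x^2 - 4x = 77
Half of -4 is -2, squared is 4
Add 4 to both sides: x^2 - 4x + 4 = 81
(x - 2)^2 = 81
x - 2 = ±9
x = 2 + 9 = 11 or x = 2 - 9 = -7

x = -7, x = 11


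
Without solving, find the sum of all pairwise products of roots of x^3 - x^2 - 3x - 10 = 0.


By Vieta's formulas for x^3 + bx^2 + cx + d = 0:
  r1 + r2 + r3 = -b/a = 1
  r1*r2 + r1*r3 + r2*r3 = c/a = -3
  r1*r2*r3 = -d/a = 10


Sum of pairwise products = -3


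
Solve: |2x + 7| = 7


An absolute value equation |expr| = 7 gives two cases:
Case 1: 2x + 7 = 7
  2x = 0, so x = 0
Case 2: 2x + 7 = -7
  2x = -14, so x = -7

x = -7, x = 0


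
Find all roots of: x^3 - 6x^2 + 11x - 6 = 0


Let p(x) = x^3 - 6x^2 + 11x - 6. By the rational root theorem (leading coefficient 1), any rational root is an integer divisor of 6: try ±1, ±2, ... in turn.
Test x = 1: value = 0 ✓, so (x - 1) is a factor.
Synthetic division by (x - 1): bring down 1; 1(1) - 6 = -5; (-5)(1) + 11 = 6; 6(1) - 6 = 0 → quotient x^2 - 5x + 6, remainder 0.
Solve the quadratic x^2 - 5x + 6 = 0: discriminant = (-5)^2 - 4(1)(6) = 25 - 24 = 1.
sqrt(1) = 1, so x = (5 ± 1)/2: x = 3 or x = 2.
Collecting all roots found:

x = 1, x = 2, x = 3


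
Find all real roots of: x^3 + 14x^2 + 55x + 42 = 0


Let p(x) = x^3 + 14x^2 + 55x + 42. By the rational root theorem (leading coefficient 1), any rational root is an integer divisor of 42: try ±1, ±2, ... in turn.
Test x = 1: value = 112 ≠ 0.
Test x = -1: value = 0 ✓, so (x + 1) is a factor.
Synthetic division by (x + 1): bring down 1; 1(-1) + 14 = 13; 13(-1) + 55 = 42; 42(-1) + 42 = 0 → quotient x^2 + 13x + 42, remainder 0.
Solve the quadratic x^2 + 13x + 42 = 0: discriminant = 13^2 - 4(1)(42) = 169 - 168 = 1.
sqrt(1) = 1, so x = (-13 ± 1)/2: x = -6 or x = -7.

x = -7, x = -6, x = -1


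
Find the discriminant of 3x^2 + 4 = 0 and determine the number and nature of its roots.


For ax^2 + bx + c = 0, discriminant D = b^2 - 4ac
Here a = 3, b = 0, c = 4
D = (0)^2 - 4(3)(4) = 0 - 48 = -48

D = -48 < 0
The equation has no real roots (2 complex conjugate roots).

Discriminant = -48, no real roots (2 complex conjugate roots)


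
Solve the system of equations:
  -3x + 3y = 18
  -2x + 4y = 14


Using Cramer's rule:
Determinant D = (-3)(4) - (-2)(3) = -12 + 6 = -6
Dx = (18)(4) - (14)(3) = 72 - 42 = 30
Dy = (-3)(14) - (-2)(18) = -42 + 36 = -6
x = Dx/D = 30/-6 = -5
y = Dy/D = -6/-6 = 1

x = -5, y = 1


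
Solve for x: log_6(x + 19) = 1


Convert to exponential form: x + 19 = 6^1 = 6
x = 6 - 19 = -13
Check: log_6(-13 + 19) = log_6(6) = log_6(6) = 1 ✓

x = -13
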